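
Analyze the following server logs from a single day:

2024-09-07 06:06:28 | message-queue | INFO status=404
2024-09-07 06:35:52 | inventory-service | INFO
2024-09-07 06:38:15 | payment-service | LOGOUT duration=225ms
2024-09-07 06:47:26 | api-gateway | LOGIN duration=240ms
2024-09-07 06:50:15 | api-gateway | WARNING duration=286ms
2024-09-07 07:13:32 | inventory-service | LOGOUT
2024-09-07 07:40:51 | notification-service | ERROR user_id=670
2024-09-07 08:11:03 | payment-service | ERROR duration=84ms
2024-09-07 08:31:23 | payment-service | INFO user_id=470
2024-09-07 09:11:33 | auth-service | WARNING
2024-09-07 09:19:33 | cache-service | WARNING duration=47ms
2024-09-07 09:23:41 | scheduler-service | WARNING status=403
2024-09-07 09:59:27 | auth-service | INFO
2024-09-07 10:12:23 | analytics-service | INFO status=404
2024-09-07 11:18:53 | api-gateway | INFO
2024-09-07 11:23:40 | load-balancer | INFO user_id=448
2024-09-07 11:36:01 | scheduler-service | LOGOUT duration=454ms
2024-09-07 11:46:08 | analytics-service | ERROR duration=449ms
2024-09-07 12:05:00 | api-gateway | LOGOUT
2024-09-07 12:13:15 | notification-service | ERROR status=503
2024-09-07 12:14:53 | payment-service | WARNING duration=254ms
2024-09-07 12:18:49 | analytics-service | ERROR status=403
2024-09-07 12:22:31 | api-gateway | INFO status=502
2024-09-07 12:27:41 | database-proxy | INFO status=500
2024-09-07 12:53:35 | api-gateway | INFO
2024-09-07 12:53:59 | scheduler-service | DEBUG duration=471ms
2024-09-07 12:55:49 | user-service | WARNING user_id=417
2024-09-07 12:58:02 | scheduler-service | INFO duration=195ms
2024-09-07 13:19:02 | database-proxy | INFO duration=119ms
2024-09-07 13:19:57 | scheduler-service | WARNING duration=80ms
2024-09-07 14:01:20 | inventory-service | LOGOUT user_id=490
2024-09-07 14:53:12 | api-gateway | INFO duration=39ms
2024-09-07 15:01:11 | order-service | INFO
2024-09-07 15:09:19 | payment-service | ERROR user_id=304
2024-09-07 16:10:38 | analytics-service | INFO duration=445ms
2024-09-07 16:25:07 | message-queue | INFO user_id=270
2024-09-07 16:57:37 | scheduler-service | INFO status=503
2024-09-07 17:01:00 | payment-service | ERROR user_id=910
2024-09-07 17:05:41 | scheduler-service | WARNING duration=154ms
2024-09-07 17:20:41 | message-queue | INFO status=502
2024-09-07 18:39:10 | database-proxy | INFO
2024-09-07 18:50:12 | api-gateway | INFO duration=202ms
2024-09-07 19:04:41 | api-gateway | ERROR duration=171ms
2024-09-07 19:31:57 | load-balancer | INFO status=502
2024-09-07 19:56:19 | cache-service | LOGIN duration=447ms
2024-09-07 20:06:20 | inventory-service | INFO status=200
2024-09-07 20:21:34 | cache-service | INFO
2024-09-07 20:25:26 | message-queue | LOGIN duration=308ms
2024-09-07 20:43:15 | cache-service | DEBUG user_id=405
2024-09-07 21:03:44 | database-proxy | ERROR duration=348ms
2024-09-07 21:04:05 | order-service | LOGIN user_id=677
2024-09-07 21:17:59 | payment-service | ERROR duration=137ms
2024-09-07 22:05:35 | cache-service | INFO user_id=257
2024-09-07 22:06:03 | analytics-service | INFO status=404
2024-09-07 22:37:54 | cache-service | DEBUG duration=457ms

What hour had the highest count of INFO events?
12

To find the peak hour:

1. Group all INFO events by hour
2. Count events in each hour
3. Find hour with maximum count
4. Peak hour: 12 (with 4 events)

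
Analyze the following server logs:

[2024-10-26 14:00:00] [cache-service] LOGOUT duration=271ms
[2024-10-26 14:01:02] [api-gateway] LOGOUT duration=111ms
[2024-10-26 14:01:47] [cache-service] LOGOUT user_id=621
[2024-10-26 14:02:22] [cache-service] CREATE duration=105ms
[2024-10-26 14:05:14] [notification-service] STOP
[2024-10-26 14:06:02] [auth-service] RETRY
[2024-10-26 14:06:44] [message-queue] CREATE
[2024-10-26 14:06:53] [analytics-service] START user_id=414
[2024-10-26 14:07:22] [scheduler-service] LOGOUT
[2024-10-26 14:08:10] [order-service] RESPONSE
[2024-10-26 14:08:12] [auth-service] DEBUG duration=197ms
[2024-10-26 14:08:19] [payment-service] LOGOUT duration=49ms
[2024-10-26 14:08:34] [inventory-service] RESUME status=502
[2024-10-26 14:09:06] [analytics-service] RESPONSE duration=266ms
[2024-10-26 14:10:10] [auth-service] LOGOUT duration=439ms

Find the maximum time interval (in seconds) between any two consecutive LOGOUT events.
335

To find the longest gap:

1. Extract all LOGOUT events in chronological order
2. Calculate time differences between consecutive events
3. Find the maximum difference
4. Longest gap: 335 seconds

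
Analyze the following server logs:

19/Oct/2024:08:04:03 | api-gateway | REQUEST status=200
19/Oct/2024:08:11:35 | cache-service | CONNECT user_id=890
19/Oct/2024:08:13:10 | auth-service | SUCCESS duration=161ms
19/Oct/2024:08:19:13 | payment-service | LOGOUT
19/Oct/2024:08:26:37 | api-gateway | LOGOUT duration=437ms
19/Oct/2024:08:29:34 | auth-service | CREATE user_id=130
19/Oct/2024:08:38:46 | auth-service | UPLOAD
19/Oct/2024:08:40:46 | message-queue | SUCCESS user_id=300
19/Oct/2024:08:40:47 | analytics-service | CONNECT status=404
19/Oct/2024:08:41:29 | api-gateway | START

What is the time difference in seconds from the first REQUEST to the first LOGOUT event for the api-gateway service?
1354

To find the time between events:

1. Locate the first REQUEST event for api-gateway: 19/Oct/2024:08:04:03
2. Locate the first LOGOUT event for api-gateway: 19/Oct/2024:08:26:37
3. Calculate the difference: 19/Oct/2024:08:26:37 - 19/Oct/2024:08:04:03 = 1354 seconds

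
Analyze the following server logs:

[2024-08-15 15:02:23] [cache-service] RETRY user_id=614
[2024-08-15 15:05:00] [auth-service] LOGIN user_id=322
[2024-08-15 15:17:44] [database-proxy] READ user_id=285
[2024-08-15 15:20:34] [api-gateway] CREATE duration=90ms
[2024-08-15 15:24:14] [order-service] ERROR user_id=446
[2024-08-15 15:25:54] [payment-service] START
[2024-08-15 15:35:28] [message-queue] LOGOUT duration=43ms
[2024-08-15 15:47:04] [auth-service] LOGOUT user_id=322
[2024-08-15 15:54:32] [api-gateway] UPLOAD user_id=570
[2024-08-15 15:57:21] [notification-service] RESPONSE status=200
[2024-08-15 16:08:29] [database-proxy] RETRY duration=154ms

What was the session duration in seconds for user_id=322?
2524

To calculate session duration:

1. Find LOGIN event for user_id=322: 2024-08-15 15:05:00
2. Find LOGOUT event for user_id=322: 2024-08-15 15:47:04
3. Session duration: 2024-08-15 15:47:04 - 2024-08-15 15:05:00 = 2524 seconds (42 minutes)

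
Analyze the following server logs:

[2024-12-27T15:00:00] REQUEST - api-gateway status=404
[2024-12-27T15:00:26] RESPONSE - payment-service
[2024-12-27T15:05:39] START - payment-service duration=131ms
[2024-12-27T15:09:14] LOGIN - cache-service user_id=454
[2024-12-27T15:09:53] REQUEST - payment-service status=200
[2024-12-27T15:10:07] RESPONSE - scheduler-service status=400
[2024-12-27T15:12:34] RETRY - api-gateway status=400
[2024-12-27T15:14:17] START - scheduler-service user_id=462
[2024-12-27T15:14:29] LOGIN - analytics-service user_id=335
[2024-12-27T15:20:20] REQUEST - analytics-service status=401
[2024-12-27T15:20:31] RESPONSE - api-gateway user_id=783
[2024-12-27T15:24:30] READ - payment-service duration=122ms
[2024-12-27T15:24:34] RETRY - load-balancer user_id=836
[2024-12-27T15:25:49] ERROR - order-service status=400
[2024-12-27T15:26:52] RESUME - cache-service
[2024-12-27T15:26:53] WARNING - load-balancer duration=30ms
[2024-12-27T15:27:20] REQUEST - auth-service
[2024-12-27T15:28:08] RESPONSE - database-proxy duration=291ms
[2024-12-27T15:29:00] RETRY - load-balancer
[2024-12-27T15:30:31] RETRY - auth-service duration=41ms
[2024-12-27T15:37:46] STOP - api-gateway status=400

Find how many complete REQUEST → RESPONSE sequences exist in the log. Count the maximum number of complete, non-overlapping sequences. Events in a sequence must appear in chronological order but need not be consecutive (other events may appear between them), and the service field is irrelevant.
4

To count sequences:

1. Look for pattern: REQUEST → RESPONSE
2. Greedily scan the log in chronological order, matching each sequence element in turn (ignoring service)
3. Each time the full pattern completes, increment the count and restart matching from the next event
4. Complete non-overlapping sequences found: 4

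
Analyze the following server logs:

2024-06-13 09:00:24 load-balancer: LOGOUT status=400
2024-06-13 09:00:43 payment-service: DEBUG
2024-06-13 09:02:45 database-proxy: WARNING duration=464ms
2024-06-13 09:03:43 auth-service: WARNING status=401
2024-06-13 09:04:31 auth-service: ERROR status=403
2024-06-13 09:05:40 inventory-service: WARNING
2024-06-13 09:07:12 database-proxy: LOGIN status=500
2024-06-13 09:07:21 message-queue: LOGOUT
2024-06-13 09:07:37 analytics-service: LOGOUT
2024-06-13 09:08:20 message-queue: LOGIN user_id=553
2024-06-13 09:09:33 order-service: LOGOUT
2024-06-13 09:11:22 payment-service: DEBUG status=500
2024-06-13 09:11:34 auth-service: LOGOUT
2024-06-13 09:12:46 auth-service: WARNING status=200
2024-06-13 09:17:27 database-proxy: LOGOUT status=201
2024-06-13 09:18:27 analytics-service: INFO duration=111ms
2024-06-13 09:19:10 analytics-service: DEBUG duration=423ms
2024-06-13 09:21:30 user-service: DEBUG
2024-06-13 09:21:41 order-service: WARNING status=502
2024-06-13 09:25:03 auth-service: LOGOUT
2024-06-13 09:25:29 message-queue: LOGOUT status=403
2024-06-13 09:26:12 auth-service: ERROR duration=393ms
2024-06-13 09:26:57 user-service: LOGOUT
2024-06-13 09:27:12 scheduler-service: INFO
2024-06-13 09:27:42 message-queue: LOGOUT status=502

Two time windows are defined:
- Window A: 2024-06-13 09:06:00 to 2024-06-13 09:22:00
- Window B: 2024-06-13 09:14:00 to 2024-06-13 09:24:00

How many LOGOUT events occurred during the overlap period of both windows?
1

To find overlap events:

1. Window A: 2024-06-13 09:06:00 to 2024-06-13 09:22:00
2. Window B: 2024-06-13 09:14:00 to 2024-06-13 09:24:00
3. Overlap period: 2024-06-13 09:14:00 to 2024-06-13 09:22:00
4. Count LOGOUT events in overlap: 1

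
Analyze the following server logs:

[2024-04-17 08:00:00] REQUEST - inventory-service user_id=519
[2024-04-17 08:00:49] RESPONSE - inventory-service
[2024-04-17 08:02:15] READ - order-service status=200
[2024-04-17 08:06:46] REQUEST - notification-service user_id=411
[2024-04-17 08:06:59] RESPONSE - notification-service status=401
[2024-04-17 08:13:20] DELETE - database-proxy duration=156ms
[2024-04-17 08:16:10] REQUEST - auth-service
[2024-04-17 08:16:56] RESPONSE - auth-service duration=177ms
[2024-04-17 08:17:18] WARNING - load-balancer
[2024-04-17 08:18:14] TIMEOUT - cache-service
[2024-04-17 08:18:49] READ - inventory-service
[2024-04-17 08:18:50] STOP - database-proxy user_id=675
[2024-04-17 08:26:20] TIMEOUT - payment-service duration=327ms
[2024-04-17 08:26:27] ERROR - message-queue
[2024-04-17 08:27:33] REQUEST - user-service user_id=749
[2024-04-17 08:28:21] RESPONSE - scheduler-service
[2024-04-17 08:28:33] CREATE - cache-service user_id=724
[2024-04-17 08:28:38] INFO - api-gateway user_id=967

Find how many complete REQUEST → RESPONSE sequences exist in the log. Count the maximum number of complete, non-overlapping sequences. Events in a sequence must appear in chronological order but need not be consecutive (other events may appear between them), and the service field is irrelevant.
4

To count sequences:

1. Look for pattern: REQUEST → RESPONSE
2. Greedily scan the log in chronological order, matching each sequence element in turn (ignoring service)
3. Each time the full pattern completes, increment the count and restart matching from the next event
4. Complete non-overlapping sequences found: 4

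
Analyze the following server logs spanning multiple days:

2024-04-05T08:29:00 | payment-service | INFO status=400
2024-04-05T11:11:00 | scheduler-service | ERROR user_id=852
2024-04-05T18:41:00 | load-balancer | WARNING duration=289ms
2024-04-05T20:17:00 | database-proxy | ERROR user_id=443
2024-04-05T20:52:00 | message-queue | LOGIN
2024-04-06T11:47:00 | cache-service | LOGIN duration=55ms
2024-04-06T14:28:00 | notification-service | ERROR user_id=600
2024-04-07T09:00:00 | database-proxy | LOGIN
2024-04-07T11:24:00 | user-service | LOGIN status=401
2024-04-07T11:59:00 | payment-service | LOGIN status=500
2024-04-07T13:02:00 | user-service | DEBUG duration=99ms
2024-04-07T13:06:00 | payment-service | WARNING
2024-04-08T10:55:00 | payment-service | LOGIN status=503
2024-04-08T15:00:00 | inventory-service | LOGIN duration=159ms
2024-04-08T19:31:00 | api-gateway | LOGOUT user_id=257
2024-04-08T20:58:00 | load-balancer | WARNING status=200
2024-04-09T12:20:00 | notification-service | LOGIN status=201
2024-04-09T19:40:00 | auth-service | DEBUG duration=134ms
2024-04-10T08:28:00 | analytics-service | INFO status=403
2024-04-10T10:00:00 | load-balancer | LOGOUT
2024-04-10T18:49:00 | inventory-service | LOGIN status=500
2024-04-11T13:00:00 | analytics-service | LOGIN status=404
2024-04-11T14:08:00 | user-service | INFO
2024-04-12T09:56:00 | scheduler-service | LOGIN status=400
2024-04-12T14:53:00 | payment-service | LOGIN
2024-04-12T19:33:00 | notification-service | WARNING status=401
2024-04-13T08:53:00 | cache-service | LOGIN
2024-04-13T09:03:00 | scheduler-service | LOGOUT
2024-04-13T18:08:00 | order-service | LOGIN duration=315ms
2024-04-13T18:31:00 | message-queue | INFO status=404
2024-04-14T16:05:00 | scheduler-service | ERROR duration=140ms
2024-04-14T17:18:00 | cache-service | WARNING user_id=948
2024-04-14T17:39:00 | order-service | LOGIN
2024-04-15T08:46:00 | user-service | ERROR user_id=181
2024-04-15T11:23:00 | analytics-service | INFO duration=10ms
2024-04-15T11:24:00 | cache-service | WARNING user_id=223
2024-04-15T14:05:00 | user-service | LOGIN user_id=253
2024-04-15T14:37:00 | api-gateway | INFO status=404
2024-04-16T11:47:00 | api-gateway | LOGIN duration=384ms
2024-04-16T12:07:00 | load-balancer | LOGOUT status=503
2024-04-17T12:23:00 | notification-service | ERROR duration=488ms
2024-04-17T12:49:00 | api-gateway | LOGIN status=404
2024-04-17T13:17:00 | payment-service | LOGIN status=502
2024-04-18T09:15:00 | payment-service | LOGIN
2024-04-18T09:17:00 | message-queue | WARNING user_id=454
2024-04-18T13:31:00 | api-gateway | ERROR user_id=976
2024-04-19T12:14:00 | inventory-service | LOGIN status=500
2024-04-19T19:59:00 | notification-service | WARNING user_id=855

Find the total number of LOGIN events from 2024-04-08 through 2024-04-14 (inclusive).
10

To filter by date range:

1. Date range: 2024-04-08 through 2024-04-14, both dates inclusive
2. Filter for LOGIN events whose date falls in this range
3. Count matching events: 10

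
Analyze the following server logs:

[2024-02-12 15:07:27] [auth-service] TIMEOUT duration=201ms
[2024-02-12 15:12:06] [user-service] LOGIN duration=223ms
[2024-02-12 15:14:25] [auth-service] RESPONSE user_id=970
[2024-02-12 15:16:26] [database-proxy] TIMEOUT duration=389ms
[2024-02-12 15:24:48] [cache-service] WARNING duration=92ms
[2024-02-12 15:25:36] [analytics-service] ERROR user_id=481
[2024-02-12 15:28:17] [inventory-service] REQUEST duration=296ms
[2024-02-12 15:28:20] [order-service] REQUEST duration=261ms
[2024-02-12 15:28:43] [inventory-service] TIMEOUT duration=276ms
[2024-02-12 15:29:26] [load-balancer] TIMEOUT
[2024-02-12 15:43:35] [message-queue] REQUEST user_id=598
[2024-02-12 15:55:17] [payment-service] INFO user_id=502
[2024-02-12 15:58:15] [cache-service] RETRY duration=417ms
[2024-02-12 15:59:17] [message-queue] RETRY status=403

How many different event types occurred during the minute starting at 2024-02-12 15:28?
2

To count unique event types:

1. Filter events in the minute starting at 2024-02-12 15:28
2. Extract event types from matching entries
3. Count unique types: 2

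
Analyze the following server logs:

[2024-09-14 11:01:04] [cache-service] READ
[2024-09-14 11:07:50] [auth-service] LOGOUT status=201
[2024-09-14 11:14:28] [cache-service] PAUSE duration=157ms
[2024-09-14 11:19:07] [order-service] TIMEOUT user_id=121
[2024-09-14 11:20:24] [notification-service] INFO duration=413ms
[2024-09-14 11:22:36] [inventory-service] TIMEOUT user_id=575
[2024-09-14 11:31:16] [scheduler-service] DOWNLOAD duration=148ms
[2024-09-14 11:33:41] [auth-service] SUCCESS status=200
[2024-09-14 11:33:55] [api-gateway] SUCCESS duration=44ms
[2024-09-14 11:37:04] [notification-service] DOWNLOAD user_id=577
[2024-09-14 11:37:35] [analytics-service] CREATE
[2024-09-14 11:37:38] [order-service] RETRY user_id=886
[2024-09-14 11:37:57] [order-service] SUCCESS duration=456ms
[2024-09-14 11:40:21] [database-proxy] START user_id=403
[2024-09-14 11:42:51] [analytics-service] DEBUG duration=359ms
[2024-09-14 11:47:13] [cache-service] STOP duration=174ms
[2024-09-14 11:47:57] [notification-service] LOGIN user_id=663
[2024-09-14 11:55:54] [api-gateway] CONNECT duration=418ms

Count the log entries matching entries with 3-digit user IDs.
6

To find matching entries:

1. Pattern to match: entries with 3-digit user IDs
2. Scan each log entry for the pattern
3. Count matches: 6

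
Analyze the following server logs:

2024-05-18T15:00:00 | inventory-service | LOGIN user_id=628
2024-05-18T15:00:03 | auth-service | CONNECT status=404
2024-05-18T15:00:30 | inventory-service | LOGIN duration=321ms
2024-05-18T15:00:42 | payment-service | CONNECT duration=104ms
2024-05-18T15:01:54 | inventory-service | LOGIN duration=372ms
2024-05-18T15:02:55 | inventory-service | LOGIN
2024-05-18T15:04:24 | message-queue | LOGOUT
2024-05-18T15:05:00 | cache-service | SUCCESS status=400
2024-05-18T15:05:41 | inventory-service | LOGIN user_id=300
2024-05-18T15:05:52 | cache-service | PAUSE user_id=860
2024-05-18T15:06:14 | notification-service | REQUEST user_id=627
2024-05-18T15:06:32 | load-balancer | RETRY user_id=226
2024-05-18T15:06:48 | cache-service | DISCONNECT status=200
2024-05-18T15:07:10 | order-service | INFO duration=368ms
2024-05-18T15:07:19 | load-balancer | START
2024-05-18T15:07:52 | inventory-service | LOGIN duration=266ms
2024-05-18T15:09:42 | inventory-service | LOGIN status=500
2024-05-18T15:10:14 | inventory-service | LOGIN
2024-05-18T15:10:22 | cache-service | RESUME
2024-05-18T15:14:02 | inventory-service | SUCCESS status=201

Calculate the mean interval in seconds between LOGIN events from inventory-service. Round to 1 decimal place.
87.7

To calculate average interval:

1. Find all LOGIN events for inventory-service in order
2. Calculate time gaps between consecutive events
3. Compute mean of gaps: 614 / 7 = 87.7 seconds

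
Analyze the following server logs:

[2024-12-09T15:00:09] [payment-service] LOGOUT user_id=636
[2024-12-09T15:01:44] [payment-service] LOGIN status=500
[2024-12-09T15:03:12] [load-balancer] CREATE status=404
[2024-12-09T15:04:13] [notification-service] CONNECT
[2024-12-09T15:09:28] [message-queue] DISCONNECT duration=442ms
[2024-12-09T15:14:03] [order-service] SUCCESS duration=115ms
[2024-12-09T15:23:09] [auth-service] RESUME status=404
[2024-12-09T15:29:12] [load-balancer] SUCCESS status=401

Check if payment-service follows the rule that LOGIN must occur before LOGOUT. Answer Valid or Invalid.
Invalid

To validate ordering:

1. Required order: LOGIN → LOGOUT
2. Rule: LOGIN must occur before LOGOUT
3. Check actual order of events for payment-service
4. Result: Invalid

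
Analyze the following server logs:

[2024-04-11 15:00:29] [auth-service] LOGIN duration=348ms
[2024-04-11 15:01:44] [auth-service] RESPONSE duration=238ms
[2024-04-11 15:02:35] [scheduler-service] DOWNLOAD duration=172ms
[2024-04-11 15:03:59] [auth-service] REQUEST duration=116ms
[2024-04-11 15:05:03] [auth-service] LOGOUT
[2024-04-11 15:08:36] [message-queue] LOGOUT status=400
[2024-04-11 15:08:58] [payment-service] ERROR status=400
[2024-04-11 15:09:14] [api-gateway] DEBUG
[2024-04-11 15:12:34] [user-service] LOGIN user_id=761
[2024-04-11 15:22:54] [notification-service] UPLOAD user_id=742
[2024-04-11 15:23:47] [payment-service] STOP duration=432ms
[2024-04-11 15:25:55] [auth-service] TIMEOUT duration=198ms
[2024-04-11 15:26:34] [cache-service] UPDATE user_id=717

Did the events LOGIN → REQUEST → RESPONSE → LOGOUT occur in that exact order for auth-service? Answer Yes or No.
No

To verify sequence order:

1. Find all events in sequence LOGIN → REQUEST → RESPONSE → LOGOUT for auth-service
2. Extract their timestamps
3. Check if timestamps are in ascending order
4. Result: No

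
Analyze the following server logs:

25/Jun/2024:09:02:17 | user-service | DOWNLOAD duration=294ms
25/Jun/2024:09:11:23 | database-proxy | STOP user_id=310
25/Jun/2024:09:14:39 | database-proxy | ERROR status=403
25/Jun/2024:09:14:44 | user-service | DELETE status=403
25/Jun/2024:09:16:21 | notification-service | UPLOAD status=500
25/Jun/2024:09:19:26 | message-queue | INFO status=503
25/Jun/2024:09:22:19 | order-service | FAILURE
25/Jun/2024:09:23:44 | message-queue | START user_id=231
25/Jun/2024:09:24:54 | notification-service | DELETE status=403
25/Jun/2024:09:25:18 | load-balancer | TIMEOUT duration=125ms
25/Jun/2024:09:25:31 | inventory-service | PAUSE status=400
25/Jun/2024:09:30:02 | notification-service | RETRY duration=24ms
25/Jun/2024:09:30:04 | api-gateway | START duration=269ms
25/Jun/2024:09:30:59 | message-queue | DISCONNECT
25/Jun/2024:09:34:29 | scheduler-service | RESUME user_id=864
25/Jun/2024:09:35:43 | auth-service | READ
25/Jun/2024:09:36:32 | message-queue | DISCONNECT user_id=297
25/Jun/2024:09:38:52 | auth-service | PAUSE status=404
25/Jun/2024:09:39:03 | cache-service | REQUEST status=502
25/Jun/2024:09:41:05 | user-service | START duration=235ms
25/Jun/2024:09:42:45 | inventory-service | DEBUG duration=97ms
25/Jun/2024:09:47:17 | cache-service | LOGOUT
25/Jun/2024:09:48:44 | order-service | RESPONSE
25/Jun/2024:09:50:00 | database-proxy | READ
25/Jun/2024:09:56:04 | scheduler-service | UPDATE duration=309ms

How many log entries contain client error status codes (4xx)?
5

To find matching entries:

1. Pattern to match: client error status codes (4xx)
2. Scan each log entry for the pattern
3. Count matches: 5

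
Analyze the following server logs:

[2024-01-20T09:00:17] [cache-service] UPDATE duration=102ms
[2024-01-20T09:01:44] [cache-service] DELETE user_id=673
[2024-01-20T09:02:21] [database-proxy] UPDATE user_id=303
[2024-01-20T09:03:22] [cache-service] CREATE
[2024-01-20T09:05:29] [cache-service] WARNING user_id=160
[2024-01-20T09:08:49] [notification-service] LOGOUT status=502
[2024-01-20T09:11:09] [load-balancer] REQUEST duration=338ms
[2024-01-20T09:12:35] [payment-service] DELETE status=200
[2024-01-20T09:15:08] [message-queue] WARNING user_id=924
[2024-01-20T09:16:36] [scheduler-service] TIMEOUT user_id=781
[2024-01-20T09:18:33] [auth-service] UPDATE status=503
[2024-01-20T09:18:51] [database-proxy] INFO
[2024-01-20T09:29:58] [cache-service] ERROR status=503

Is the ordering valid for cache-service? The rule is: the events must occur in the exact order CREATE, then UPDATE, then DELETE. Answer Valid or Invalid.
Invalid

To validate ordering:

1. Required order: CREATE → UPDATE → DELETE
2. Rule: the events must occur in the exact order CREATE, then UPDATE, then DELETE
3. Check actual order of events for cache-service
4. Result: Invalid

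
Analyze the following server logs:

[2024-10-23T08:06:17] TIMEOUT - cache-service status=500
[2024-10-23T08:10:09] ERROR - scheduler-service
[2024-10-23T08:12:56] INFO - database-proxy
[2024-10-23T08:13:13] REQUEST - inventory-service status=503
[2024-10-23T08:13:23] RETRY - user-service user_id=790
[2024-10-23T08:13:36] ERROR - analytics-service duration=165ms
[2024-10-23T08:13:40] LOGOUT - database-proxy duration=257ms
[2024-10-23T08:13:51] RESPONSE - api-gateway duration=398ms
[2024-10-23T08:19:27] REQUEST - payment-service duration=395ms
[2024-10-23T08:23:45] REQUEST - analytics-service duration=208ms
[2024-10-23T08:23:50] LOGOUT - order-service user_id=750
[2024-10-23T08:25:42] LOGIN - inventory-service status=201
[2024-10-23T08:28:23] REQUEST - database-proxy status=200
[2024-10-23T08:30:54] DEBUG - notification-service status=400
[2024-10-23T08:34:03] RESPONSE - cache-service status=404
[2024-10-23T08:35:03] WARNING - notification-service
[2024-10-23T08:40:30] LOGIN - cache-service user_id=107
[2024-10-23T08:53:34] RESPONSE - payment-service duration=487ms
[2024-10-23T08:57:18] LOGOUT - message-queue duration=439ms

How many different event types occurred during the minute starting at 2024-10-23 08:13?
5

To count unique event types:

1. Filter events in the minute starting at 2024-10-23 08:13
2. Extract event types from matching entries
3. Count unique types: 5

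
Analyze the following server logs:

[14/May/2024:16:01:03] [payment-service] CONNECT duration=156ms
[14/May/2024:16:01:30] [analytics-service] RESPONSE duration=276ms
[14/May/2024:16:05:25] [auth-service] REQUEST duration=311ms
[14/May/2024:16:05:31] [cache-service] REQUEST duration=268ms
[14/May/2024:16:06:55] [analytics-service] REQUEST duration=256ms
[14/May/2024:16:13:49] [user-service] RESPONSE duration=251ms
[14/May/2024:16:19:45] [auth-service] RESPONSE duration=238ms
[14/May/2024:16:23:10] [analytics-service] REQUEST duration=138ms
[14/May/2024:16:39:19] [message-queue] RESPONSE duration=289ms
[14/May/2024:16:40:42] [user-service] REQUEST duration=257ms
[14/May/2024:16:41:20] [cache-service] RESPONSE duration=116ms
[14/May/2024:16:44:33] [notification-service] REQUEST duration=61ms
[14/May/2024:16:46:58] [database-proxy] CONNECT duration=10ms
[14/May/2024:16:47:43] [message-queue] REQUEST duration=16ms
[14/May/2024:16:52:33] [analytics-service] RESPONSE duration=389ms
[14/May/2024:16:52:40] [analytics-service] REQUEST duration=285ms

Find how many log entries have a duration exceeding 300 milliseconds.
2

To count timeouts:

1. Threshold: 300ms
2. Extract duration from each log entry
3. Count entries where duration > 300
4. Timeout count: 2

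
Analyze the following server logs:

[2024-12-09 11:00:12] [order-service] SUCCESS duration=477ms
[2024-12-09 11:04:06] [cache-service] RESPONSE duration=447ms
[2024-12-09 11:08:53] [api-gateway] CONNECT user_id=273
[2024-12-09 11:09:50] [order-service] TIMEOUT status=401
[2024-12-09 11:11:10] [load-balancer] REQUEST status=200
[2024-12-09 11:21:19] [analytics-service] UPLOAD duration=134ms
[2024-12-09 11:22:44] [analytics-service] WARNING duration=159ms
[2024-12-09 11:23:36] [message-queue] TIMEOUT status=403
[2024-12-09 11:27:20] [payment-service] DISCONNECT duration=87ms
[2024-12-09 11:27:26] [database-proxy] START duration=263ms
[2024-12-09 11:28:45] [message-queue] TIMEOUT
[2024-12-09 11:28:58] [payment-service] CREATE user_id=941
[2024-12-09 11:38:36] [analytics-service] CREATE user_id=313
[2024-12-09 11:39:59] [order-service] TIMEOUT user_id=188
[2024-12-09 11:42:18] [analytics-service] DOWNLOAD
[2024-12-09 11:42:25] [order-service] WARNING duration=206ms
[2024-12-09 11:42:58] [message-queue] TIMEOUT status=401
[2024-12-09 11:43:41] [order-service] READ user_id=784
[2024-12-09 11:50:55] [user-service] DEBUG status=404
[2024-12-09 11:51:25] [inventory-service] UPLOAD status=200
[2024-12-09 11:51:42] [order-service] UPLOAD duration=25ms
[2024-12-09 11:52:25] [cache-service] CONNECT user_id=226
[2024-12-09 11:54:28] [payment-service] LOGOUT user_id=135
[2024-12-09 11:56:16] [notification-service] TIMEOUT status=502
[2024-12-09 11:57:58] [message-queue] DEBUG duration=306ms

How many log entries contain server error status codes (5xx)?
1

To find matching entries:

1. Pattern to match: server error status codes (5xx)
2. Scan each log entry for the pattern
3. Count matches: 1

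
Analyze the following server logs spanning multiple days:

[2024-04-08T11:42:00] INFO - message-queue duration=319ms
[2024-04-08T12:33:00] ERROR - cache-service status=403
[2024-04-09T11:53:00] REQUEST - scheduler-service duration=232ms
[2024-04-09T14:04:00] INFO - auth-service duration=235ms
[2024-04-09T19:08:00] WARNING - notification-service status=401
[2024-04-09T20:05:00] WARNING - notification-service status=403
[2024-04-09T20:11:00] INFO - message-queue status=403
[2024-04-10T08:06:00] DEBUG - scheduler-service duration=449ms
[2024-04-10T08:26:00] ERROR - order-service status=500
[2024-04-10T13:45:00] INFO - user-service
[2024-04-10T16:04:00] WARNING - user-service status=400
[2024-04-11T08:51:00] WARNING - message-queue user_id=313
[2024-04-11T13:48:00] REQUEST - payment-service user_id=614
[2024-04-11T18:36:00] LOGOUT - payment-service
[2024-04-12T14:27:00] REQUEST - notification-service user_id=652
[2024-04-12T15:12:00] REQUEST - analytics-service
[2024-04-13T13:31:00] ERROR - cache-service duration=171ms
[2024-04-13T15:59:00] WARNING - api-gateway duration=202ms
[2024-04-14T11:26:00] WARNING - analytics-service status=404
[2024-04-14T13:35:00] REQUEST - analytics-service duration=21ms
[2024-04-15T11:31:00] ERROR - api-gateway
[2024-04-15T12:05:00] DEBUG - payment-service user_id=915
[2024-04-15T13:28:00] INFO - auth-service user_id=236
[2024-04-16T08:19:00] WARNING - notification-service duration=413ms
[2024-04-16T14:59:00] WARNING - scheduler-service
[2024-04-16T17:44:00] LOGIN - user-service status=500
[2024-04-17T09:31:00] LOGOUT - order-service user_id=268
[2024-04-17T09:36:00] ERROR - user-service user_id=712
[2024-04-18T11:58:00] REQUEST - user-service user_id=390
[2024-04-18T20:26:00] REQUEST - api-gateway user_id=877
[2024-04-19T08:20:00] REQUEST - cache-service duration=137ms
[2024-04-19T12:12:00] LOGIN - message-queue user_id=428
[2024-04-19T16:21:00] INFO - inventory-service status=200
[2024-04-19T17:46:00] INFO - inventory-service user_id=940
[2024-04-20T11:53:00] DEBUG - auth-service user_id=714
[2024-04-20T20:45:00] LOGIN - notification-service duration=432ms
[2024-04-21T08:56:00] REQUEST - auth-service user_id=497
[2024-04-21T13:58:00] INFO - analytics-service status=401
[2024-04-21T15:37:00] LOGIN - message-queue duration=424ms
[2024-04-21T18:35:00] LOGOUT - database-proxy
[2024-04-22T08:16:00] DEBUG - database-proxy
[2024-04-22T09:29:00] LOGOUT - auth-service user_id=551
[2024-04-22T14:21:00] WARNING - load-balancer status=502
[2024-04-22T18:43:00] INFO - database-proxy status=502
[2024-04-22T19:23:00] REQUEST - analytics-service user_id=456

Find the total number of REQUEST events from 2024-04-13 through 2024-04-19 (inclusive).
4

To filter by date range:

1. Date range: 2024-04-13 through 2024-04-19, both dates inclusive
2. Filter for REQUEST events whose date falls in this range
3. Count matching events: 4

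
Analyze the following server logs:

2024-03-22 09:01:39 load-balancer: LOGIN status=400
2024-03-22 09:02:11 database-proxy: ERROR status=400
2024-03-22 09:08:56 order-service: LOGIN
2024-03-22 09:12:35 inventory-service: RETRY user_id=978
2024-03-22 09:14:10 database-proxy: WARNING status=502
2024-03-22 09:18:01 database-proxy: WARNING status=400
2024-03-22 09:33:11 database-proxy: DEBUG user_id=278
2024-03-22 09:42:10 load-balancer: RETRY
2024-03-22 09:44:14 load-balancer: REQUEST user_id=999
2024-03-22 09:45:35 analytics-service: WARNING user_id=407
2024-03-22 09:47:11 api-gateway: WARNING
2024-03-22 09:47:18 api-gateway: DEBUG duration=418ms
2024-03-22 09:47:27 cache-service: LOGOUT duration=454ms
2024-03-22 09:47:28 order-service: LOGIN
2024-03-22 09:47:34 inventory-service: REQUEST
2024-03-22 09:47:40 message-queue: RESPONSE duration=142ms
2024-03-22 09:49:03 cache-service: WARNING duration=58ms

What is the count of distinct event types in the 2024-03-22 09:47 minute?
6

To count unique event types:

1. Filter events in the minute starting at 2024-03-22 09:47
2. Extract event types from matching entries
3. Count unique types: 6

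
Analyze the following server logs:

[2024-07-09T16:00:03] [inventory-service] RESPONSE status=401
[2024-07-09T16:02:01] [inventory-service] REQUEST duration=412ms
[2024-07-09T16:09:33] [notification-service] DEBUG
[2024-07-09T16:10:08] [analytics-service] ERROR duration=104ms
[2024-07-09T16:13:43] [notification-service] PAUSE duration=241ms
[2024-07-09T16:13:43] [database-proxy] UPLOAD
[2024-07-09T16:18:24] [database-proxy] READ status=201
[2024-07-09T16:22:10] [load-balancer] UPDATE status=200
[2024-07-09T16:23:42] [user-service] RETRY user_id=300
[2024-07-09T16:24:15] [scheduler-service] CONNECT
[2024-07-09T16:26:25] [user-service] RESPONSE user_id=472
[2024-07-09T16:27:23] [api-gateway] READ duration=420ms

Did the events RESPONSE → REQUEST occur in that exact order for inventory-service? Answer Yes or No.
Yes

To verify sequence order:

1. Find all events in sequence RESPONSE → REQUEST for inventory-service
2. Extract their timestamps
3. Check if timestamps are in ascending order
4. Result: Yes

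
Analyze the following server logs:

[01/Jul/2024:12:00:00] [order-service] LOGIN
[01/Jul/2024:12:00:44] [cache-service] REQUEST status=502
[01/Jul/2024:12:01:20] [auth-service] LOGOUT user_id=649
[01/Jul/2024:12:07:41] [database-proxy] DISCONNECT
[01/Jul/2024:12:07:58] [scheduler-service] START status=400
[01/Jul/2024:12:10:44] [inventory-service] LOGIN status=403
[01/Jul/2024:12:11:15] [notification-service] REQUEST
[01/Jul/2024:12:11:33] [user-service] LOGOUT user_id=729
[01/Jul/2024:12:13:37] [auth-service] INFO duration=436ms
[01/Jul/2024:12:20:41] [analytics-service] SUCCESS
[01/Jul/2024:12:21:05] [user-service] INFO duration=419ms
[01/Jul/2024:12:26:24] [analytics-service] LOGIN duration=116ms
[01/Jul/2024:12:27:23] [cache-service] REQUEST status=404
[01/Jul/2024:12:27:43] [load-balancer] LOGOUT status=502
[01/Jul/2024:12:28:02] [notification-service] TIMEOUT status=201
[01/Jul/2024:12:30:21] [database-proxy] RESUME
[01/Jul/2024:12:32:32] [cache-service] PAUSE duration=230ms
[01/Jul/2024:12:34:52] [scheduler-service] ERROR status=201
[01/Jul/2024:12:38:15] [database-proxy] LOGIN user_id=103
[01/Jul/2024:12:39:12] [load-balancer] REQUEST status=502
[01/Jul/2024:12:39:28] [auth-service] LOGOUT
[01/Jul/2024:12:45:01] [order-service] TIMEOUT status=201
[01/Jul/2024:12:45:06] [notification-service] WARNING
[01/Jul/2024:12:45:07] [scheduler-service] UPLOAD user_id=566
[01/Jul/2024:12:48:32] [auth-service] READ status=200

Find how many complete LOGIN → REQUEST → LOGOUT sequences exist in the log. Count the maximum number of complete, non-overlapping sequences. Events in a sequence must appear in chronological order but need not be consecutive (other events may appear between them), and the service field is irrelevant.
4

To count sequences:

1. Look for pattern: LOGIN → REQUEST → LOGOUT
2. Greedily scan the log in chronological order, matching each sequence element in turn (ignoring service)
3. Each time the full pattern completes, increment the count and restart matching from the next event
4. Complete non-overlapping sequences found: 4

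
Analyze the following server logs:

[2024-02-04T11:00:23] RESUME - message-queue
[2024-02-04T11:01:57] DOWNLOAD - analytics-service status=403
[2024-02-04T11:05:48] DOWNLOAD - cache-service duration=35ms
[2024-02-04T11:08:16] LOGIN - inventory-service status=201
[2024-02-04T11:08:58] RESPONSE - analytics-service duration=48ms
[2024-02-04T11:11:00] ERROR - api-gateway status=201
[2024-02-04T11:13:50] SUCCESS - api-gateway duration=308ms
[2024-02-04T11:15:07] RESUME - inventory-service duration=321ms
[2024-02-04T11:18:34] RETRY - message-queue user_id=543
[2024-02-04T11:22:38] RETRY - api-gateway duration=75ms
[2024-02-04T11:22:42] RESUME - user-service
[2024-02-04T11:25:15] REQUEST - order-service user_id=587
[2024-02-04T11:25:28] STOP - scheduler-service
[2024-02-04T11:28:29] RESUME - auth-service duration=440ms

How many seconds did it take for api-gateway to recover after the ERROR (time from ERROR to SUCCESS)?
170

To calculate recovery time:

1. Find ERROR event for api-gateway: 2024-02-04T11:11:00
2. Find next SUCCESS event for api-gateway: 2024-02-04T11:13:50
3. Recovery time: 2024-02-04T11:13:50 - 2024-02-04T11:11:00 = 170 seconds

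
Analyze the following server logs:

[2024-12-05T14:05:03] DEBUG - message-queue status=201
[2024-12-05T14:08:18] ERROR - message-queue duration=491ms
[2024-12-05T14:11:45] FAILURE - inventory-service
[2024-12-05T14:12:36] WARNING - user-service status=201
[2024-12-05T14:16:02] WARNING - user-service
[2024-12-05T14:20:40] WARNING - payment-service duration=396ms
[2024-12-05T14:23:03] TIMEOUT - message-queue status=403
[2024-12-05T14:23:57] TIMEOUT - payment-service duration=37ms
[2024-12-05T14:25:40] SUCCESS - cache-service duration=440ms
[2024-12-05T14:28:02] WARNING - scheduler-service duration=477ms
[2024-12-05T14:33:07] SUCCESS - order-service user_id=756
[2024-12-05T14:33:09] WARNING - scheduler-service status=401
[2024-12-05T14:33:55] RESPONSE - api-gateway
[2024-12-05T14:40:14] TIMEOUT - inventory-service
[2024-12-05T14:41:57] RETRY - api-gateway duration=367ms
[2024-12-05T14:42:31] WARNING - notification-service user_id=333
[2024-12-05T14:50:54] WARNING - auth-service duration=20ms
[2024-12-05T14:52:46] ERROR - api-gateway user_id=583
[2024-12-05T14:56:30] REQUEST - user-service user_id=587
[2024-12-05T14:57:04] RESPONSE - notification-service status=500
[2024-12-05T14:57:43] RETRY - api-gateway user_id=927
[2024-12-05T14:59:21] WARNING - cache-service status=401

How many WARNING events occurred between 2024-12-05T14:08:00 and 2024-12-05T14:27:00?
3

To count events in the time window:

1. Window boundaries: 2024-12-05T14:08:00 to 2024-12-05T14:27:00
2. Filter for WARNING events within this window
3. Count matching events: 3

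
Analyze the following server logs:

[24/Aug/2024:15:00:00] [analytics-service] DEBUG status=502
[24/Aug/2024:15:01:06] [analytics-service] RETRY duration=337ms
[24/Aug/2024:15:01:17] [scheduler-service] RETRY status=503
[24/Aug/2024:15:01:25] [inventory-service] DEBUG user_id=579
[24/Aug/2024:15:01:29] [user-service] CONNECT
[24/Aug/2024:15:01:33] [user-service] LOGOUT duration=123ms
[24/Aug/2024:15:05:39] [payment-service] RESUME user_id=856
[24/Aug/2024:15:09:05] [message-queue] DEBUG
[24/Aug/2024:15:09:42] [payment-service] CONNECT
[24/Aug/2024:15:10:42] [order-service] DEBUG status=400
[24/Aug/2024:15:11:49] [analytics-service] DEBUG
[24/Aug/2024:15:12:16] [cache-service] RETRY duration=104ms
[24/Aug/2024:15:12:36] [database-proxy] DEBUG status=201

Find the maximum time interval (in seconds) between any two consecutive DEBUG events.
460

To find the longest gap:

1. Extract all DEBUG events in chronological order
2. Calculate time differences between consecutive events
3. Find the maximum difference
4. Longest gap: 460 seconds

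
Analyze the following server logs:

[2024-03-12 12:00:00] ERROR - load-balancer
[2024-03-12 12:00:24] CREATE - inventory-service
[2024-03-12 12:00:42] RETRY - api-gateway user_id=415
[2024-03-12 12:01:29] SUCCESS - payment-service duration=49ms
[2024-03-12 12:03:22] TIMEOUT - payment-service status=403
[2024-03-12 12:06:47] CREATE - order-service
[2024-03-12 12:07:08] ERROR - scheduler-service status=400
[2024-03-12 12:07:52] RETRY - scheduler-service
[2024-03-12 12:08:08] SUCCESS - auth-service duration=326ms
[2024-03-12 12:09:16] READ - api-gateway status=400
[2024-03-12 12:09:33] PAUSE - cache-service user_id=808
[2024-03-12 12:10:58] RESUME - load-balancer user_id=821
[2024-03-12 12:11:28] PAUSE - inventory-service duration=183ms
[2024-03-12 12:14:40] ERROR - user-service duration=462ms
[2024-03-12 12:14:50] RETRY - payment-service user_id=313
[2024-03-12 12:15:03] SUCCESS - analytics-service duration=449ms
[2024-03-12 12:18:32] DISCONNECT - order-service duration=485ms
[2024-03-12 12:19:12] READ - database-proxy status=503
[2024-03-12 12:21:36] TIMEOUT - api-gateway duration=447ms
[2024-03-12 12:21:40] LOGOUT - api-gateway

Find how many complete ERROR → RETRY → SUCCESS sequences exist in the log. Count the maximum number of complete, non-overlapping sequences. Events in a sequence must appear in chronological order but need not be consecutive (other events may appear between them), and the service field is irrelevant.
3

To count sequences:

1. Look for pattern: ERROR → RETRY → SUCCESS
2. Greedily scan the log in chronological order, matching each sequence element in turn (ignoring service)
3. Each time the full pattern completes, increment the count and restart matching from the next event
4. Complete non-overlapping sequences found: 3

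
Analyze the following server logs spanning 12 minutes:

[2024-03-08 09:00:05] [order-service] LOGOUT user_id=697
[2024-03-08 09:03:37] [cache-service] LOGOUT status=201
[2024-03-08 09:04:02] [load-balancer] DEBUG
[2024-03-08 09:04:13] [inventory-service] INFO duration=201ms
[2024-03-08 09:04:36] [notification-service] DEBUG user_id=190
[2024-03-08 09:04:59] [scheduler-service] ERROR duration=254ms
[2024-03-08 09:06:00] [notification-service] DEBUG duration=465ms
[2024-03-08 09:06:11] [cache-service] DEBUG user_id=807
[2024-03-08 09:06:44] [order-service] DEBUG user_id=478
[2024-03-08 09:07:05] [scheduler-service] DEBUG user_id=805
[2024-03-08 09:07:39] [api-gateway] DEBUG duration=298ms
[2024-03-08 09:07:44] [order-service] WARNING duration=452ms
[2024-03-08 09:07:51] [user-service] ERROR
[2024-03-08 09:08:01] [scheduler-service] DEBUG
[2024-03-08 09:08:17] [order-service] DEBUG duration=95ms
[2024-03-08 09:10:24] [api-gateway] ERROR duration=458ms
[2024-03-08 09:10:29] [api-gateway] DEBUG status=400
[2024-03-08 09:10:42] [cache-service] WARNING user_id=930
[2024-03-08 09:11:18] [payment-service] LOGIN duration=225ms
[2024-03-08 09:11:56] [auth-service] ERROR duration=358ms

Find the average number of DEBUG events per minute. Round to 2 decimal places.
0.83

To calculate the rate:

1. Count total DEBUG events: 10
2. Total time period: 12 minutes
3. Rate = 10 / 12 = 0.83 events per minute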